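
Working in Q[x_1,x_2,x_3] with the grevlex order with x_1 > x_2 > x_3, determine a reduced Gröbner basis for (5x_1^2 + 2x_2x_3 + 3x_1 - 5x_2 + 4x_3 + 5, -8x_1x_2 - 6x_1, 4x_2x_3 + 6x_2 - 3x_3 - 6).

f_1 = 5x_1^2 + 2x_2x_3 + 3x_1 - 5x_2 + 4x_3 + 5, LT = x_1^2.
f_2 = -8x_1x_2 - 6x_1, LT = x_1x_2.
f_3 = 4x_2x_3 + 6x_2 - 3x_3 - 6, LT = x_2x_3.

S(f_1,f_2): lcm = x_1^2x_2. S = 2/5x_2^2x_3 - 3/4x_1^2 + 3/5x_1x_2 - x_2^2 + 4/5x_2x_3 + x_2.
  reduce S modulo (f_1, f_2, f_3):
  remainder -8/5x_2^2 - 5/4x_2 + 33/20x_3 + 57/20 ≠ 0; add g_4 = -8/5x_2^2 - 5/4x_2 + 33/20x_3 + 57/20 to the basis.

S(f_2,f_3): lcm = x_1x_2x_3. S = -3/2x_1x_2 + 3/2x_1x_3 + 3/2x_1.
  reduce S modulo (f_1, f_2, f_3, g_4):
  remainder 3/2x_1x_3 + 21/8x_1 ≠ 0; add g_5 = 3/2x_1x_3 + 21/8x_1 to the basis.

S(f_3,g_4): lcm = x_2^2x_3. S = 3/2x_2^2 - 49/32x_2x_3 + 33/32x_3^2 - 3/2x_2 + 57/32x_3.
  reduce S modulo (f_1, f_2, f_3, g_4, g_5):
  remainder 33/32x_3^2 - 3/8x_2 + 279/128x_3 + 3/8 ≠ 0; add g_6 = 33/32x_3^2 - 3/8x_2 + 279/128x_3 + 3/8 to the basis.

The other S-polynomials (S(f_1,f_3), S(f_1,g_4), S(f_2,g_4), S(f_1,g_5), S(f_2,g_5), S(f_3,g_5), S(g_4,g_5), S(f_1,g_6), S(f_2,g_6), S(f_3,g_6), S(g_4,g_6), S(g_5,g_6)) all reduce to 0 modulo the current basis, so we have a Gröbner basis.

G = {x_1^2 + 3/5x_1 - 8/5x_2 + 11/10x_3 + 8/5, x_1x_2 + 3/4x_1, x_2^2 + 25/32x_2 - 33/32x_3 - 57/32, x_1x_3 + 7/4x_1, x_2x_3 + 3/2x_2 - 3/4x_3 - 3/2, x_3^2 - 4/11x_2 + 93/44x_3 + 4/11}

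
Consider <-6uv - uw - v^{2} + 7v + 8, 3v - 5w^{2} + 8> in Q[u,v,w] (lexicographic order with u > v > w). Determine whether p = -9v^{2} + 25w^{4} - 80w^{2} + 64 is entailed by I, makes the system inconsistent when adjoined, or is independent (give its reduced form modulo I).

First compute the reduced Gröbner basis of I by Buchberger's algorithm.
f_1 = -6uv - uw - v^{2} + 7v + 8, LT = uv.
f_2 = 3v - 5w^{2} + 8, LT = v.

S(f_1,f_2): lcm = uv. S = \tfrac{5}{3}uw^{2} + \tfrac{1}{6}uw - \tfrac{8}{3}u + \tfrac{1}{6}v^{2} - \tfrac{7}{6}v - \tfrac{4}{3}.
  leading term uw^{2}: no divisor's leading term divides it; move \tfrac{5}{3}uw^{2} to the remainder.
  leading term uw: no divisor's leading term divides it; move \tfrac{1}{6}uw to the remainder.
  leading term u: no divisor's leading term divides it; move -\tfrac{8}{3}u to the remainder.
  leading term v^{2}: subtract (\tfrac{1}{18}v)·f_2 from \tfrac{1}{6}v^{2} - \tfrac{7}{6}v - \tfrac{4}{3} → \tfrac{5}{18}vw^{2} - \tfrac{29}{18}v - \tfrac{4}{3}
  leading term vw^{2}: subtract (\tfrac{5}{54}w^{2})·f_2 from \tfrac{5}{18}vw^{2} - \tfrac{29}{18}v - \tfrac{4}{3} → -\tfrac{29}{18}v + \tfrac{25}{54}w^{4} - \tfrac{20}{27}w^{2} - \tfrac{4}{3}
  leading term v: subtract (-\tfrac{29}{54})·f_2 from -\tfrac{29}{18}v + \tfrac{25}{54}w^{4} - \tfrac{20}{27}w^{2} - \tfrac{4}{3} → \tfrac{25}{54}w^{4} - \tfrac{185}{54}w^{2} + \tfrac{80}{27}
  leading term w^{4}: no divisor's leading term divides it; move \tfrac{25}{54}w^{4} to the remainder.
  leading term w^{2}: no divisor's leading term divides it; move -\tfrac{185}{54}w^{2} to the remainder.
  leading term 1: no divisor's leading term divides it; move \tfrac{80}{27} to the remainder.
  remainder \tfrac{5}{3}uw^{2} + \tfrac{1}{6}uw - \tfrac{8}{3}u + \tfrac{25}{54}w^{4} - \tfrac{185}{54}w^{2} + \tfrac{80}{27} ≠ 0; add h_3 = \tfrac{5}{3}uw^{2} + \tfrac{1}{6}uw - \tfrac{8}{3}u + \tfrac{25}{54}w^{4} - \tfrac{185}{54}w^{2} + \tfrac{80}{27} to the basis.

S(f_1,h_3): lcm = uvw^{2}. S = -\tfrac{1}{10}uvw + \tfrac{8}{5}uv + \tfrac{1}{6}uw^{3} + \tfrac{1}{6}v^{2}w^{2} - \tfrac{5}{18}vw^{4} + \tfrac{8}{9}vw^{2} - \tfrac{16}{9}v - \tfrac{4}{3}w^{2}.
  leading term uvw: subtract (\tfrac{1}{60}w)·f_1 from -\tfrac{1}{10}uvw + \tfrac{8}{5}uv + \tfrac{1}{6}uw^{3} + \tfrac{1}{6}v^{2}w^{2} - \tfrac{5}{18}vw^{4} + \tfrac{8}{9}vw^{2} - \tfrac{16}{9}v - \tfrac{4}{3}w^{2} → \tfrac{8}{5}uv + \tfrac{1}{6}uw^{3} + \tfrac{1}{60}uw^{2} + \tfrac{1}{6}v^{2}w^{2} + \tfrac{1}{60}v^{2}w - \tfrac{5}{18}vw^{4} + \tfrac{8}{9}vw^{2} - \tfrac{7}{60}vw - \tfrac{16}{9}v - \tfrac{4}{3}w^{2} - \tfrac{2}{15}w
  leading term uv: subtract (-\tfrac{4}{15})·f_1 from \tfrac{8}{5}uv + \tfrac{1}{6}uw^{3} + \tfrac{1}{60}uw^{2} + \tfrac{1}{6}v^{2}w^{2} + \tfrac{1}{60}v^{2}w - \tfrac{5}{18}vw^{4} + \tfrac{8}{9}vw^{2} - \tfrac{7}{60}vw - \tfrac{16}{9}v - \tfrac{4}{3}w^{2} - \tfrac{2}{15}w → \tfrac{1}{6}uw^{3} + \tfrac{1}{60}uw^{2} - \tfrac{4}{15}uw + \tfrac{1}{6}v^{2}w^{2} + \tfrac{1}{60}v^{2}w - \tfrac{4}{15}v^{2} - \tfrac{5}{18}vw^{4} + \tfrac{8}{9}vw^{2} - \tfrac{7}{60}vw + \tfrac{4}{45}v - \tfrac{4}{3}w^{2} - \tfrac{2}{15}w + \tfrac{32}{15}
  leading term uw^{3}: subtract (\tfrac{1}{10}w)·h_3 from \tfrac{1}{6}uw^{3} + \tfrac{1}{60}uw^{2} - \tfrac{4}{15}uw + \tfrac{1}{6}v^{2}w^{2} + \tfrac{1}{60}v^{2}w - \tfrac{4}{15}v^{2} - \tfrac{5}{18}vw^{4} + \tfrac{8}{9}vw^{2} - \tfrac{7}{60}vw + \tfrac{4}{45}v - \tfrac{4}{3}w^{2} - \tfrac{2}{15}w + \tfrac{32}{15} → \tfrac{1}{6}v^{2}w^{2} + \tfrac{1}{60}v^{2}w - \tfrac{4}{15}v^{2} - \tfrac{5}{18}vw^{4} + \tfrac{8}{9}vw^{2} - \tfrac{7}{60}vw + \tfrac{4}{45}v - \tfrac{5}{108}w^{5} + \tfrac{37}{108}w^{3} - \tfrac{4}{3}w^{2} - \tfrac{58}{135}w + \tfrac{32}{15}
  leading term v^{2}w^{2}: subtract (\tfrac{1}{18}vw^{2})·f_2 from \tfrac{1}{6}v^{2}w^{2} + \tfrac{1}{60}v^{2}w - \tfrac{4}{15}v^{2} - \tfrac{5}{18}vw^{4} + \tfrac{8}{9}vw^{2} - \tfrac{7}{60}vw + \tfrac{4}{45}v - \tfrac{5}{108}w^{5} + \tfrac{37}{108}w^{3} - \tfrac{4}{3}w^{2} - \tfrac{58}{135}w + \tfrac{32}{15} → \tfrac{1}{60}v^{2}w - \tfrac{4}{15}v^{2} + \tfrac{4}{9}vw^{2} - \tfrac{7}{60}vw + \tfrac{4}{45}v - \tfrac{5}{108}w^{5} + \tfrac{37}{108}w^{3} - \tfrac{4}{3}w^{2} - \tfrac{58}{135}w + \tfrac{32}{15}
  leading term v^{2}w: subtract (\tfrac{1}{180}vw)·f_2 from \tfrac{1}{60}v^{2}w - \tfrac{4}{15}v^{2} + \tfrac{4}{9}vw^{2} - \tfrac{7}{60}vw + \tfrac{4}{45}v - \tfrac{5}{108}w^{5} + \tfrac{37}{108}w^{3} - \tfrac{4}{3}w^{2} - \tfrac{58}{135}w + \tfrac{32}{15} → -\tfrac{4}{15}v^{2} + \tfrac{1}{36}vw^{3} + \tfrac{4}{9}vw^{2} - \tfrac{29}{180}vw + \tfrac{4}{45}v - \tfrac{5}{108}w^{5} + \tfrac{37}{108}w^{3} - \tfrac{4}{3}w^{2} - \tfrac{58}{135}w + \tfrac{32}{15}
  leading term v^{2}: subtract (-\tfrac{4}{45}v)·f_2 from -\tfrac{4}{15}v^{2} + \tfrac{1}{36}vw^{3} + \tfrac{4}{9}vw^{2} - \tfrac{29}{180}vw + \tfrac{4}{45}v - \tfrac{5}{108}w^{5} + \tfrac{37}{108}w^{3} - \tfrac{4}{3}w^{2} - \tfrac{58}{135}w + \tfrac{32}{15} → \tfrac{1}{36}vw^{3} - \tfrac{29}{180}vw + \tfrac{4}{5}v - \tfrac{5}{108}w^{5} + \tfrac{37}{108}w^{3} - \tfrac{4}{3}w^{2} - \tfrac{58}{135}w + \tfrac{32}{15}
  leading term vw^{3}: subtract (\tfrac{1}{108}w^{3})·f_2 from \tfrac{1}{36}vw^{3} - \tfrac{29}{180}vw + \tfrac{4}{5}v - \tfrac{5}{108}w^{5} + \tfrac{37}{108}w^{3} - \tfrac{4}{3}w^{2} - \tfrac{58}{135}w + \tfrac{32}{15} → -\tfrac{29}{180}vw + \tfrac{4}{5}v + \tfrac{29}{108}w^{3} - \tfrac{4}{3}w^{2} - \tfrac{58}{135}w + \tfrac{32}{15}
  leading term vw: subtract (-\tfrac{29}{540}w)·f_2 from -\tfrac{29}{180}vw + \tfrac{4}{5}v + \tfrac{29}{108}w^{3} - \tfrac{4}{3}w^{2} - \tfrac{58}{135}w + \tfrac{32}{15} → \tfrac{4}{5}v - \tfrac{4}{3}w^{2} + \tfrac{32}{15}
  leading term v: subtract (\tfrac{4}{15})·f_2 from \tfrac{4}{5}v - \tfrac{4}{3}w^{2} + \tfrac{32}{15} → 0
  remainder 0.

S(f_2,h_3): leading monomials are coprime, so the S-polynomial reduces to 0 (Buchberger's first criterion).
Every S-polynomial of the final basis reduces to 0, so we have a Gröbner basis.
Inter-reduce: drop elements whose leading term is divisible by another's, tail-reduce, and make monic.
Reduced Gröbner basis: {uw^{2} + \tfrac{1}{10}uw - \tfrac{8}{5}u + \tfrac{5}{18}w^{4} - \tfrac{37}{18}w^{2} + \tfrac{16}{9}, v - \tfrac{5}{3}w^{2} + \tfrac{8}{3}}.
Label its elements g_1 = uw^{2} + \tfrac{1}{10}uw - \tfrac{8}{5}u + \tfrac{5}{18}w^{4} - \tfrac{37}{18}w^{2} + \tfrac{16}{9}, g_2 = v - \tfrac{5}{3}w^{2} + \tfrac{8}{3}.

Reduce p = -9v^{2} + 25w^{4} - 80w^{2} + 64 modulo G:
  leading term v^{2}: subtract (-9v)·g_2 from -9v^{2} + 25w^{4} - 80w^{2} + 64 → -15vw^{2} + 24v + 25w^{4} - 80w^{2} + 64
  leading term vw^{2}: subtract (-15w^{2})·g_2 from -15vw^{2} + 24v + 25w^{4} - 80w^{2} + 64 → 24v - 40w^{2} + 64
  leading term v: subtract (24)·g_2 from 24v - 40w^{2} + 64 → 0
  normal form = 0.
Since the normal form is 0, p ∈ I.

Ideal membership is decidable via reduction modulo a Gröbner basis.

-9v^{2} + 25w^{4} - 80w^{2} + 64 lies in I (it reduces to 0).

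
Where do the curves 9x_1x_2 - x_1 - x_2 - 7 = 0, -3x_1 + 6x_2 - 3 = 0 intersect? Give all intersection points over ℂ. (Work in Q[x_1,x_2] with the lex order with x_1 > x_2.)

Compute a lex Gröbner basis by Buchberger's algorithm.
f_1 = 9x_1x_2 - x_1 - x_2 - 7, LT = x_1x_2.
f_2 = -3x_1 + 6x_2 - 3, LT = x_1.

S(f_1,f_2): lcm = x_1x_2. S = -1/9x_1 + 2x_2^2 - 10/9x_2 - 7/9.
  leading term x_1: subtract (1/27)·f_2 from -1/9x_1 + 2x_2^2 - 10/9x_2 - 7/9 → 2x_2^2 - 4/3x_2 - 2/3
  leading term x_2^2: no divisor's leading term divides it; move 2x_2^2 to the remainder.
  leading term x_2: no divisor's leading term divides it; move -4/3x_2 to the remainder.
  leading term 1: no divisor's leading term divides it; move -2/3 to the remainder.
  remainder 2x_2^2 - 4/3x_2 - 2/3 ≠ 0; add h_3 = 2x_2^2 - 4/3x_2 - 2/3 to the basis.

S(f_1,h_3): lcm = x_1x_2^2. S = 5/9x_1x_2 + 1/3x_1 - 1/9x_2^2 - 7/9x_2.
  leading term x_1x_2: subtract (5/81)·f_1 from 5/9x_1x_2 + 1/3x_1 - 1/9x_2^2 - 7/9x_2 → 32/81x_1 - 1/9x_2^2 - 58/81x_2 + 35/81
  leading term x_1: subtract (-32/243)·f_2 from 32/81x_1 - 1/9x_2^2 - 58/81x_2 + 35/81 → -1/9x_2^2 + 2/27x_2 + 1/27
  leading term x_2^2: subtract (-1/18)·h_3 from -1/9x_2^2 + 2/27x_2 + 1/27 → 0
  remainder 0.

S(f_2,h_3): leading monomials are coprime, so the S-polynomial reduces to 0 (Buchberger's first criterion).
Every S-polynomial of the final basis reduces to 0, so we have a Gröbner basis.
Inter-reduce: drop elements whose leading term is divisible by another's, tail-reduce, and make monic.
Reduced Gröbner basis: {x_1 - 2x_2 + 1, x_2^2 - 2/3x_2 - 1/3}.

Elimination: the polynomial x_2^2 - 2/3x_2 - 1/3 lies in the elimination ideal for x_2, so x_2 ∈ {-1/3, 1}. For each such x_2, the remaining basis elements (now univariate) give the rest of the solution.
  x_2 = -1/3: the earlier basis element becomes x_1 + 5/3 = 0, giving x_1 = -5/3 — point (-5/3, -1/3).
  x_2 = 1: the earlier basis element becomes x_1 - 1 = 0, giving x_1 = 1 — point (1, 1).
Check: every point annihilates each of the original generators.

{(-5/3, -1/3), (1, 1)}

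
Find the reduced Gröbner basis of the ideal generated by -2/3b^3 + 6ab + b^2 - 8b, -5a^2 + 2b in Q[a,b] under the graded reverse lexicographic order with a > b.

The reduced Gröbner basis is the canonical form of the ideal for this ordering.

f_1 = -2/3b^3 + 6ab + b^2 - 8b, LT = b^3.
f_2 = -5a^2 + 2b, LT = a^2.

S(f_1,f_2): leading monomials are coprime, so the S-polynomial reduces to 0 (Buchberger's first criterion).
Every S-polynomial of the final basis reduces to 0, so we have a Gröbner basis.

G = {b^3 - 9ab - 3/2b^2 + 12b, a^2 - 2/5b}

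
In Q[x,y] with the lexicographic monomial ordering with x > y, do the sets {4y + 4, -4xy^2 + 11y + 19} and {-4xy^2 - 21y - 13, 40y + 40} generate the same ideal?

Since reduced Gröbner bases are canonical representatives of ideals under a given ordering, it suffices to compute and compare them.
Buchberger on the first generating set:
f_1 = 4y + 4, LT = y.
f_2 = -4xy^2 + 11y + 19, LT = xy^2.

S(f_1,f_2): lcm = xy^2. S = xy + 11/4y + 19/4.
  leading term xy: subtract (1/4x)·f_1 from xy + 11/4y + 19/4 → -x + 11/4y + 19/4
  leading term x: no divisor's leading term divides it; move -x to the remainder.
  leading term y: subtract (11/16)·f_1 from 11/4y + 19/4 → 2
  leading term 1: no divisor's leading term divides it; move 2 to the remainder.
  remainder -x + 2 ≠ 0; add g_3 = -x + 2 to the basis.

The other S-polynomials (S(f_1,g_3), S(f_2,g_3)) all reduce to 0 modulo the current basis, so we have a Gröbner basis.
Inter-reduce: drop elements whose leading term is divisible by another's, tail-reduce, and make monic.
Reduced Gröbner basis: {x - 2, y + 1}.

Buchberger on the second generating set:
h_1 = -4xy^2 - 21y - 13, LT = xy^2.
h_2 = 40y + 40, LT = y.

S(h_1,h_2): lcm = xy^2. S = -xy + 21/4y + 13/4.
  leading term xy: subtract (-1/40x)·h_2 from -xy + 21/4y + 13/4 → x + 21/4y + 13/4
  leading term x: no divisor's leading term divides it; move x to the remainder.
  leading term y: subtract (21/160)·h_2 from 21/4y + 13/4 → -2
  leading term 1: no divisor's leading term divides it; move -2 to the remainder.
  remainder x - 2 ≠ 0; add k_3 = x - 2 to the basis.

The other S-polynomials (S(h_1,k_3), S(h_2,k_3)) all reduce to 0 modulo the current basis, so we have a Gröbner basis.
Inter-reduce: drop elements whose leading term is divisible by another's, tail-reduce, and make monic.
Reduced Gröbner basis: {x - 2, y + 1}.

Same reduced basis, so the two generating sets span the same ideal.

Yes, the ideals are equal.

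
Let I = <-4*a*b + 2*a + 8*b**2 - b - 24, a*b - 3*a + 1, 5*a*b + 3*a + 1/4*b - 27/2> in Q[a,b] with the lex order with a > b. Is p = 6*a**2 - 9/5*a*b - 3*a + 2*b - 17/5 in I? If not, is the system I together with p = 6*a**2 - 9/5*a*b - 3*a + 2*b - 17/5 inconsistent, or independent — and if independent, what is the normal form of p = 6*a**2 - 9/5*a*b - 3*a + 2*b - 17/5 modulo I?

6*a**2 - 9/5*a*b - 3*a + 2*b - 17/5 lies in I (it reduces to 0).

First compute the reduced Gröbner basis of I by Buchberger's algorithm.
f_1 = -4*a*b + 2*a + 8*b**2 - b - 24, LT = a*b.
f_2 = a*b - 3*a + 1, LT = a*b.
f_3 = 5*a*b + 3*a + 1/4*b - 27/2, LT = a*b.

S(f_1,f_2): lcm = a*b. S = 5/2*a - 2*b**2 + 1/4*b + 5.
  leading term a: no divisor's leading term divides it; move 5/2*a to the remainder.
  leading term b**2: no divisor's leading term divides it; move -2*b**2 to the remainder.
  leading term b: no divisor's leading term divides it; move 1/4*b to the remainder.
  leading term 1: no divisor's leading term divides it; move 5 to the remainder.
  remainder 5/2*a - 2*b**2 + 1/4*b + 5 ≠ 0; add h_4 = 5/2*a - 2*b**2 + 1/4*b + 5 to the basis.

S(f_1,f_3): lcm = a*b. S = -11/10*a - 2*b**2 + 1/5*b + 87/10.
  leading term a: subtract (-11/25)·h_4 from -11/10*a - 2*b**2 + 1/5*b + 87/10 → -72/25*b**2 + 31/100*b + 109/10
  leading term b**2: no divisor's leading term divides it; move -72/25*b**2 to the remainder.
  leading term b: no divisor's leading term divides it; move 31/100*b to the remainder.
  leading term 1: no divisor's leading term divides it; move 109/10 to the remainder.
  remainder -72/25*b**2 + 31/100*b + 109/10 ≠ 0; add h_5 = -72/25*b**2 + 31/100*b + 109/10 to the basis.

S(f_1,h_4): lcm = a*b. S = -1/2*a + 4/5*b**3 - 21/10*b**2 - 7/4*b + 6.
  leading term a: subtract (-1/5)·h_4 from -1/2*a + 4/5*b**3 - 21/10*b**2 - 7/4*b + 6 → 4/5*b**3 - 5/2*b**2 - 17/10*b + 7
  leading term b**3: subtract (-5/18*b)·h_5 from 4/5*b**3 - 5/2*b**2 - 17/10*b + 7 → -869/360*b**2 + 239/180*b + 7
  leading term b**2: subtract (4345/5184)·h_5 from -869/360*b**2 + 239/180*b + 7 → 22145/20736*b - 22145/10368
  leading term b: no divisor's leading term divides it; move 22145/20736*b to the remainder.
  leading term 1: no divisor's leading term divides it; move -22145/10368 to the remainder.
  remainder 22145/20736*b - 22145/10368 ≠ 0; add h_6 = 22145/20736*b - 22145/10368 to the basis.

The other S-polynomials (S(f_2,f_3), S(f_2,h_4), S(f_3,h_4), S(f_1,h_5), S(f_2,h_5), S(f_3,h_5), S(h_4,h_5), S(f_1,h_6), S(f_2,h_6), S(f_3,h_6), S(h_4,h_6), S(h_5,h_6)) all reduce to 0 modulo the current basis, so we have a Gröbner basis.
Inter-reduce: drop elements whose leading term is divisible by another's, tail-reduce, and make monic.
Reduced Gröbner basis: {a - 1, b - 2}.
Label its elements g_1 = a - 1, g_2 = b - 2.

Reduce p = 6*a**2 - 9/5*a*b - 3*a + 2*b - 17/5 modulo G:
  leading term a**2: subtract (6*a)·g_1 from 6*a**2 - 9/5*a*b - 3*a + 2*b - 17/5 → -9/5*a*b + 3*a + 2*b - 17/5
  leading term a*b: subtract (-9/5*b)·g_1 from -9/5*a*b + 3*a + 2*b - 17/5 → 3*a + 1/5*b - 17/5
  leading term a: subtract (3)·g_1 from 3*a + 1/5*b - 17/5 → 1/5*b - 2/5
  leading term b: subtract (1/5)·g_2 from 1/5*b - 2/5 → 0
  normal form = 0.
Since the normal form is 0, p ∈ I.

The remainder on division by a Gröbner basis is unique — it is the normal form.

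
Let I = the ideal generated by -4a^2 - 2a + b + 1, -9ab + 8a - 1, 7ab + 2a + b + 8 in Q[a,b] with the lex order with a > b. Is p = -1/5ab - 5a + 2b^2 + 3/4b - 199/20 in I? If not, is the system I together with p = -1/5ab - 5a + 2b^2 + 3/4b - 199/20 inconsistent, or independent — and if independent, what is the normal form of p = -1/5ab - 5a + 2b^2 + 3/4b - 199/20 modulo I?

Adjoining -1/5ab - 5a + 2b^2 + 3/4b - 199/20 makes the ideal the whole ring: the system is inconsistent.

First compute the reduced Gröbner basis of I by Buchberger's algorithm.
f_1 = -4a^2 - 2a + b + 1, LT = a^2.
f_2 = -9ab + 8a - 1, LT = ab.
f_3 = 7ab + 2a + b + 8, LT = ab.

S(f_1,f_2): lcm = a^2b. S = 8/9a^2 + 1/2ab - 1/9a - 1/4b^2 - 1/4b.
  reduce S modulo (f_1, f_2, f_3):
  remainder -1/9a - 1/4b^2 - 1/36b + 1/6 ≠ 0; add h_4 = -1/9a - 1/4b^2 - 1/36b + 1/6 to the basis.

S(f_1,f_3): lcm = a^2b. S = -2/7a^2 + 5/14ab - 8/7a - 1/4b^2 - 1/4b.
  reduce S modulo (f_1, f_2, f_3, h_4):
  remainder 9/7b^2 - 19/126b - 143/126 ≠ 0; add h_5 = 9/7b^2 - 19/126b - 143/126 to the basis.

S(f_2,f_3): lcm = ab. S = -74/63a - 1/7b - 65/63.
  reduce S modulo (f_1, f_2, f_3, h_4, h_5):
  remainder 1045/2268b - 1045/2268 ≠ 0; add h_6 = 1045/2268b - 1045/2268 to the basis.

The other S-polynomials (S(f_1,h_4), S(f_2,h_4), S(f_3,h_4), S(f_1,h_5), S(f_2,h_5), S(f_3,h_5), S(h_4,h_5), S(f_1,h_6), S(f_2,h_6), S(f_3,h_6), S(h_4,h_6), S(h_5,h_6)) all reduce to 0 modulo the current basis, so we have a Gröbner basis.
Inter-reduce: drop elements whose leading term is divisible by another's, tail-reduce, and make monic.
Reduced Gröbner basis: {a + 1, b - 1}.
Label its elements g_1 = a + 1, g_2 = b - 1.

Reduce p = -1/5ab - 5a + 2b^2 + 3/4b - 199/20 modulo G:
  leading term ab: subtract (-1/5b)·g_1 from -1/5ab - 5a + 2b^2 + 3/4b - 199/20 → -5a + 2b^2 + 19/20b - 199/20
  leading term a: subtract (-5)·g_1 from -5a + 2b^2 + 19/20b - 199/20 → 2b^2 + 19/20b - 99/20
  leading term b^2: subtract (2b)·g_2 from 2b^2 + 19/20b - 99/20 → 59/20b - 99/20
  leading term b: subtract (59/20)·g_2 from 59/20b - 99/20 → -2
  leading term 1: no divisor's leading term divides it; move -2 to the remainder.
  normal form = -2.
The normal form is nonzero, so p ∉ I. Since p minus its normal form lies in I, I + (p) = I + (r) where r = -2; decide whether this ideal is the whole ring.
Here r = -2 is a nonzero constant, hence a unit: 1 ∈ I + (p), the Gröbner basis of I + (p) is {1}, and the enlarged system has no common solution — adjoining p is inconsistent.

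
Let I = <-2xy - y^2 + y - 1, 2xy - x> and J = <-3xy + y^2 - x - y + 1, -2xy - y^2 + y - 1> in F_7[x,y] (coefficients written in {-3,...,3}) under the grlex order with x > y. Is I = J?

Equality of ideals is decidable: compute both reduced Gröbner bases (unique for the ordering) and check whether they agree.
Buchberger on the first generating set:
f_1 = -2xy - y^2 + y - 1, LT = xy.
f_2 = 2xy - x, LT = xy.

S(f_1,f_2): lcm = xy. S = -3y^2 - 3x + 3y - 3.
  leading term y^2: no divisor's leading term divides it; move -3y^2 to the remainder.
  leading term x: no divisor's leading term divides it; move -3x to the remainder.
  leading term y: no divisor's leading term divides it; move 3y to the remainder.
  leading term 1: no divisor's leading term divides it; move -3 to the remainder.
  remainder -3y^2 - 3x + 3y - 3 ≠ 0; add g_3 = -3y^2 - 3x + 3y - 3 to the basis.

S(f_1,g_3): lcm = xy^2. S = -3y^3 - x^2 + xy + 3y^2 - x - 3y.
  leading term y^3: subtract (y)·g_3 from -3y^3 - x^2 + xy + 3y^2 - x - 3y → -x^2 - 3xy - x
  leading term x^2: no divisor's leading term divides it; move -x^2 to the remainder.
  leading term xy: subtract (-2)·f_1 from -3xy - x → -2y^2 - x + 2y - 2
  leading term y^2: subtract (3)·g_3 from -2y^2 - x + 2y - 2 → x
  leading term x: no divisor's leading term divides it; move x to the remainder.
  remainder -x^2 + x ≠ 0; add g_4 = -x^2 + x to the basis.

The other S-polynomials (S(f_2,g_3), S(f_1,g_4), S(f_2,g_4), S(g_3,g_4)) all reduce to 0 modulo the current basis, so we have a Gröbner basis.
Inter-reduce: drop elements whose leading term is divisible by another's, tail-reduce, and make monic.
Reduced Gröbner basis: {x^2 - x, xy + 3x, y^2 + x - y + 1}.

Buchberger on the second generating set:
h_1 = -3xy + y^2 - x - y + 1, LT = xy.
h_2 = -2xy - y^2 + y - 1, LT = xy.

S(h_1,h_2): lcm = xy. S = -2y^2 - 2x + 2y - 2.
  leading term y^2: no divisor's leading term divides it; move -2y^2 to the remainder.
  leading term x: no divisor's leading term divides it; move -2x to the remainder.
  leading term y: no divisor's leading term divides it; move 2y to the remainder.
  leading term 1: no divisor's leading term divides it; move -2 to the remainder.
  remainder -2y^2 - 2x + 2y - 2 ≠ 0; add k_3 = -2y^2 - 2x + 2y - 2 to the basis.

S(h_1,k_3): lcm = xy^2. S = 2y^3 - x^2 - xy - 2y^2 - x + 2y.
  leading term y^3: subtract (-y)·k_3 from 2y^3 - x^2 - xy - 2y^2 - x + 2y → -x^2 - 3xy - x
  leading term x^2: no divisor's leading term divides it; move -x^2 to the remainder.
  leading term xy: subtract (1)·h_1 from -3xy - x → -y^2 + y - 1
  leading term y^2: subtract (-3)·k_3 from -y^2 + y - 1 → x
  leading term x: no divisor's leading term divides it; move x to the remainder.
  remainder -x^2 + x ≠ 0; add k_4 = -x^2 + x to the basis.

The other S-polynomials (S(h_2,k_3), S(h_1,k_4), S(h_2,k_4), S(k_3,k_4)) all reduce to 0 modulo the current basis, so we have a Gröbner basis.
Inter-reduce: drop elements whose leading term is divisible by another's, tail-reduce, and make monic.
Reduced Gröbner basis: {x^2 - x, xy + 3x, y^2 + x - y + 1}.

The two bases agree; hence the ideals are identical.

Yes, the ideals are equal.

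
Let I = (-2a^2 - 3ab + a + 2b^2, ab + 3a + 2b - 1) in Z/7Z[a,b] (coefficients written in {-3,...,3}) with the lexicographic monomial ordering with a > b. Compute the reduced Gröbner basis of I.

G = {a^2 + 2a - b^2 - 3b - 2, ab + 3a + 2b - 1, b^3 - b^2 - 3b - 1}

Buchberger's algorithm terminates because the ascending chain of leading-term ideals stabilizes.

f_1 = -2a^2 - 3ab + a + 2b^2, LT = a^2.
f_2 = ab + 3a + 2b - 1, LT = ab.

S(f_1,f_2): lcm = a^2b. S = -3a^2 - 2ab^2 + ab + a - b^3.
  leading term a^2: subtract (-2)·f_1 from -3a^2 - 2ab^2 + ab + a - b^3 → -2ab^2 + 2ab + 3a - b^3 - 3b^2
  leading term ab^2: subtract (-2b)·f_2 from -2ab^2 + 2ab + 3a - b^3 - 3b^2 → ab + 3a - b^3 + b^2 - 2b
  leading term ab: subtract (1)·f_2 from ab + 3a - b^3 + b^2 - 2b → -b^3 + b^2 + 3b + 1
  leading term b^3: no divisor's leading term divides it; move -b^3 to the remainder.
  leading term b^2: no divisor's leading term divides it; move b^2 to the remainder.
  leading term b: no divisor's leading term divides it; move 3b to the remainder.
  leading term 1: no divisor's leading term divides it; move 1 to the remainder.
  remainder -b^3 + b^2 + 3b + 1 ≠ 0; add g_3 = -b^3 + b^2 + 3b + 1 to the basis.

The other S-polynomials (S(f_1,g_3), S(f_2,g_3)) all reduce to 0 modulo the current basis, so we have a Gröbner basis.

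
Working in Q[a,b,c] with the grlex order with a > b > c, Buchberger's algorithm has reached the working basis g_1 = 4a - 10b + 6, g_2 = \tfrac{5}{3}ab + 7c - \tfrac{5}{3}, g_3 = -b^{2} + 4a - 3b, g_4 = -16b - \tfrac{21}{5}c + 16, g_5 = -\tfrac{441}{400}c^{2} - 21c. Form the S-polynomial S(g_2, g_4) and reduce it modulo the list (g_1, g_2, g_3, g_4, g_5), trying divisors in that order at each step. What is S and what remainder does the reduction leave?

S(g_2, g_4) = -\tfrac{21}{80}ac + a + \tfrac{21}{5}c - 1; remainder on division = 0.

lcm(LM(g_2), LM(g_4)) = ab.
S = (lcm/LT(g_2))·g_2 − (lcm/LT(g_4))·g_4 = -\tfrac{21}{80}ac + a + \tfrac{21}{5}c - 1.
Reduce S modulo (g_1, g_2, g_3, g_4, g_5) in that order:
  leading term ac: subtract (-\tfrac{21}{320}c)·g_1 from -\tfrac{21}{80}ac + a + \tfrac{21}{5}c - 1 → -\tfrac{21}{32}bc + a + \tfrac{147}{32}c - 1
  leading term bc: subtract (\tfrac{21}{512}c)·g_4 from -\tfrac{21}{32}bc + a + \tfrac{147}{32}c - 1 → \tfrac{441}{2560}c^{2} + a + \tfrac{63}{16}c - 1
  leading term c^{2}: subtract (-\tfrac{5}{32})·g_5 from \tfrac{441}{2560}c^{2} + a + \tfrac{63}{16}c - 1 → a + \tfrac{21}{32}c - 1
  leading term a: subtract (\tfrac{1}{4})·g_1 from a + \tfrac{21}{32}c - 1 → \tfrac{5}{2}b + \tfrac{21}{32}c - \tfrac{5}{2}
  leading term b: subtract (-\tfrac{5}{32})·g_4 from \tfrac{5}{2}b + \tfrac{21}{32}c - \tfrac{5}{2} → 0
The remainder is 0, so this S-polynomial contributes no new basis element.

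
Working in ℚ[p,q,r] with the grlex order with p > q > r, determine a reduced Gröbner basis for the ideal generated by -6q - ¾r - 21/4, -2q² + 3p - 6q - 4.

G = {r² - 96p - 10r + 9, q + ⅛r + ⅞}

f_1 = -6q - ¾r - 21/4, LT = q.
f_2 = -2q² + 3p - 6q - 4, LT = q².

S(f_1,f_2): lcm = q². S = ⅛qr + 3/2p - 17/8q - 2.
  leading term qr: subtract (-1/48r)·f_1 from ⅛qr + 3/2p - 17/8q - 2 → -1/64r² + 3/2p - 17/8q - 7/64r - 2
  leading term r²: no divisor's leading term divides it; move -1/64r² to the remainder.
  leading term p: no divisor's leading term divides it; move 3/2p to the remainder.
  leading term q: subtract (17/48)·f_1 from -17/8q - 7/64r - 2 → 5/32r - 9/64
  leading term r: no divisor's leading term divides it; move 5/32r to the remainder.
  leading term 1: no divisor's leading term divides it; move -9/64 to the remainder.
  remainder -1/64r² + 3/2p + 5/32r - 9/64 ≠ 0; add g_3 = -1/64r² + 3/2p + 5/32r - 9/64 to the basis.

The other S-polynomials (S(f_1,g_3), S(f_2,g_3)) all reduce to 0 modulo the current basis, so we have a Gröbner basis.
Inter-reduce: drop elements whose leading term is divisible by another's, tail-reduce, and make monic.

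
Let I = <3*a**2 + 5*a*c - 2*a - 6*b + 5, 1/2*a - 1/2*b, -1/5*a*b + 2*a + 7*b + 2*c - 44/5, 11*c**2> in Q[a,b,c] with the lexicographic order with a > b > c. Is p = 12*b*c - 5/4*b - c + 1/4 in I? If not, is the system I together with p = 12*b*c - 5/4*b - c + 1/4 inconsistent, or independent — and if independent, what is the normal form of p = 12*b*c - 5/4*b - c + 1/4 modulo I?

First compute the reduced Gröbner basis of I by Buchberger's algorithm.
f_1 = 3*a**2 + 5*a*c - 2*a - 6*b + 5, LT = a**2.
f_2 = 1/2*a - 1/2*b, LT = a.
f_3 = -1/5*a*b + 2*a + 7*b + 2*c - 44/5, LT = a*b.
f_4 = 11*c**2, LT = c**2.

S(f_1,f_2): lcm = a**2. S = a*b + 5/3*a*c - 2/3*a - 2*b + 5/3.
  reduce S modulo (f_1, f_2, f_3, f_4):
  remainder b**2 + 5/3*b*c - 8/3*b + 5/3 ≠ 0; add h_5 = b**2 + 5/3*b*c - 8/3*b + 5/3 to the basis.

S(f_1,f_3): lcm = a**2*b. S = 10*a**2 + 5/3*a*b*c + 103/3*a*b + 10*a*c - 44*a - 2*b**2 + 5/3*b.
  reduce S modulo (f_1, f_2, f_3, f_4, h_5):
  remainder -505/9*b*c + 635/9*b - 25/9*c - 635/9 ≠ 0; add h_6 = -505/9*b*c + 635/9*b - 25/9*c - 635/9 to the basis.

S(f_2,f_3): lcm = a*b. S = 10*a - b**2 + 35*b + 10*c - 44.
  reduce S modulo (f_1, f_2, f_3, f_4, h_5, h_6):
  remainder 13462/303*b + 3005/303*c - 13462/303 ≠ 0; add h_7 = 13462/303*b + 3005/303*c - 13462/303 to the basis.

S(f_3,h_6): lcm = a*b*c. S = 127/101*a*b - 1015/101*a*c - 127/101*a - 35*b*c - 10*c**2 + 44*c.
  reduce S modulo (f_1, f_2, f_3, f_4, h_5, h_6, h_7):
  remainder 5969/101*c ≠ 0; add h_8 = 5969/101*c to the basis.

The other S-polynomials (S(f_1,f_4), S(f_2,f_4), S(f_3,f_4), S(f_1,h_5), S(f_2,h_5), S(f_3,h_5), S(f_4,h_5), S(f_1,h_6), S(f_2,h_6), S(f_4,h_6), S(h_5,h_6), S(f_1,h_7), S(f_2,h_7), S(f_3,h_7), S(f_4,h_7), S(h_5,h_7), S(h_6,h_7), S(f_1,h_8), S(f_2,h_8), S(f_3,h_8), S(f_4,h_8), S(h_5,h_8), S(h_6,h_8), S(h_7,h_8)) all reduce to 0 modulo the current basis, so we have a Gröbner basis.
Inter-reduce: drop elements whose leading term is divisible by another's, tail-reduce, and make monic.
Reduced Gröbner basis: {a - 1, b - 1, c}.
Label its elements g_1 = a - 1, g_2 = b - 1, g_3 = c.

Reduce p = 12*b*c - 5/4*b - c + 1/4 modulo G:
  leading term b*c: subtract (12*c)·g_2 from 12*b*c - 5/4*b - c + 1/4 → -5/4*b + 11*c + 1/4
  leading term b: subtract (-5/4)·g_2 from -5/4*b + 11*c + 1/4 → 11*c - 1
  leading term c: subtract (11)·g_3 from 11*c - 1 → -1
  leading term 1: no divisor's leading term divides it; move -1 to the remainder.
  normal form = -1.
The normal form is nonzero, so p ∉ I. Since p minus its normal form lies in I, I + (p) = I + (r) where r = -1; decide whether this ideal is the whole ring.
Here r = -1 is a nonzero constant, hence a unit: 1 ∈ I + (p), the Gröbner basis of I + (p) is {1}, and the enlarged system has no common solution — adjoining p is inconsistent.

Ideal membership is decidable via reduction modulo a Gröbner basis.

Adjoining 12*b*c - 5/4*b - c + 1/4 makes the ideal the whole ring: the system is inconsistent.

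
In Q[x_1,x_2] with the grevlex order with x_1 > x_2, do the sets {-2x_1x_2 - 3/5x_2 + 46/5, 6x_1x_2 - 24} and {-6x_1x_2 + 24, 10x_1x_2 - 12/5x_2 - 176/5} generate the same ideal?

Since reduced Gröbner bases are canonical representatives of ideals under a given ordering, it suffices to compute and compare them.
Buchberger on the first generating set:
f_1 = -2x_1x_2 - 3/5x_2 + 46/5, LT = x_1x_2.
f_2 = 6x_1x_2 - 24, LT = x_1x_2.

S(f_1,f_2): lcm = x_1x_2. S = 3/10x_2 - 3/5.
  leading term x_2: no divisor's leading term divides it; move 3/10x_2 to the remainder.
  leading term 1: no divisor's leading term divides it; move -3/5 to the remainder.
  remainder 3/10x_2 - 3/5 ≠ 0; add g_3 = 3/10x_2 - 3/5 to the basis.

S(f_1,g_3): lcm = x_1x_2. S = 2x_1 + 3/10x_2 - 23/5.
  leading term x_1: no divisor's leading term divides it; move 2x_1 to the remainder.
  leading term x_2: subtract (1)·g_3 from 3/10x_2 - 23/5 → -4
  leading term 1: no divisor's leading term divides it; move -4 to the remainder.
  remainder 2x_1 - 4 ≠ 0; add g_4 = 2x_1 - 4 to the basis.

S(f_2,g_3): lcm = x_1x_2. S = 2x_1 - 4.
  leading term x_1: subtract (1)·g_4 from 2x_1 - 4 → 0
  remainder 0.

S(f_1,g_4): lcm = x_1x_2. S = 23/10x_2 - 23/5.
  leading term x_2: subtract (23/3)·g_3 from 23/10x_2 - 23/5 → 0
  remainder 0.

S(f_2,g_4): lcm = x_1x_2. S = 2x_2 - 4.
  leading term x_2: subtract (20/3)·g_3 from 2x_2 - 4 → 0
  remainder 0.

S(g_3,g_4): leading monomials are coprime, so the S-polynomial reduces to 0 (Buchberger's first criterion).
Every S-polynomial of the final basis reduces to 0, so we have a Gröbner basis.
Inter-reduce: drop elements whose leading term is divisible by another's, tail-reduce, and make monic.
Reduced Gröbner basis: {x_1 - 2, x_2 - 2}.

Buchberger on the second generating set:
h_1 = -6x_1x_2 + 24, LT = x_1x_2.
h_2 = 10x_1x_2 - 12/5x_2 - 176/5, LT = x_1x_2.

S(h_1,h_2): lcm = x_1x_2. S = 6/25x_2 - 12/25.
  leading term x_2: no divisor's leading term divides it; move 6/25x_2 to the remainder.
  leading term 1: no divisor's leading term divides it; move -12/25 to the remainder.
  remainder 6/25x_2 - 12/25 ≠ 0; add k_3 = 6/25x_2 - 12/25 to the basis.

S(h_1,k_3): lcm = x_1x_2. S = 2x_1 - 4.
  leading term x_1: no divisor's leading term divides it; move 2x_1 to the remainder.
  leading term 1: no divisor's leading term divides it; move -4 to the remainder.
  remainder 2x_1 - 4 ≠ 0; add k_4 = 2x_1 - 4 to the basis.

S(h_2,k_3): lcm = x_1x_2. S = 2x_1 - 6/25x_2 - 88/25.
  leading term x_1: subtract (1)·k_4 from 2x_1 - 6/25x_2 - 88/25 → -6/25x_2 + 12/25
  leading term x_2: subtract (-1)·k_3 from -6/25x_2 + 12/25 → 0
  remainder 0.

S(h_1,k_4): lcm = x_1x_2. S = 2x_2 - 4.
  leading term x_2: subtract (25/3)·k_3 from 2x_2 - 4 → 0
  remainder 0.

S(h_2,k_4): lcm = x_1x_2. S = 44/25x_2 - 88/25.
  leading term x_2: subtract (22/3)·k_3 from 44/25x_2 - 88/25 → 0
  remainder 0.

S(k_3,k_4): leading monomials are coprime, so the S-polynomial reduces to 0 (Buchberger's first criterion).
Every S-polynomial of the final basis reduces to 0, so we have a Gröbner basis.
Inter-reduce: drop elements whose leading term is divisible by another's, tail-reduce, and make monic.
Reduced Gröbner basis: {x_1 - 2, x_2 - 2}.

Same reduced basis, so the two generating sets span the same ideal.

Yes, the ideals are equal.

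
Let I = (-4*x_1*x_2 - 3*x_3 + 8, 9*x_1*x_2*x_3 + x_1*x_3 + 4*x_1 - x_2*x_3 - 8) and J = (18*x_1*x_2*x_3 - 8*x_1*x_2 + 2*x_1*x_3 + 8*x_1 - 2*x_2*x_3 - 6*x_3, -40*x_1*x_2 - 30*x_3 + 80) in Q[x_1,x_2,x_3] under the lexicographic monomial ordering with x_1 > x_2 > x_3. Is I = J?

Since reduced Gröbner bases are canonical representatives of ideals under a given ordering, it suffices to compute and compare them.
Buchberger on the first generating set:
f_1 = -4*x_1*x_2 - 3*x_3 + 8, LT = x_1*x_2.
f_2 = 9*x_1*x_2*x_3 + x_1*x_3 + 4*x_1 - x_2*x_3 - 8, LT = x_1*x_2*x_3.

S(f_1,f_2): lcm = x_1*x_2*x_3. S = -1/9*x_1*x_3 - 4/9*x_1 + 1/9*x_2*x_3 + 3/4*x_3**2 - 2*x_3 + 8/9.
  leading term x_1*x_3: no divisor's leading term divides it; move -1/9*x_1*x_3 to the remainder.
  leading term x_1: no divisor's leading term divides it; move -4/9*x_1 to the remainder.
  leading term x_2*x_3: no divisor's leading term divides it; move 1/9*x_2*x_3 to the remainder.
  leading term x_3**2: no divisor's leading term divides it; move 3/4*x_3**2 to the remainder.
  leading term x_3: no divisor's leading term divides it; move -2*x_3 to the remainder.
  leading term 1: no divisor's leading term divides it; move 8/9 to the remainder.
  remainder -1/9*x_1*x_3 - 4/9*x_1 + 1/9*x_2*x_3 + 3/4*x_3**2 - 2*x_3 + 8/9 ≠ 0; add g_3 = -1/9*x_1*x_3 - 4/9*x_1 + 1/9*x_2*x_3 + 3/4*x_3**2 - 2*x_3 + 8/9 to the basis.

S(f_1,g_3): lcm = x_1*x_2*x_3. S = -4*x_1*x_2 + x_2**2*x_3 + 27/4*x_2*x_3**2 - 18*x_2*x_3 + 8*x_2 + 3/4*x_3**2 - 2*x_3.
  leading term x_1*x_2: subtract (1)·f_1 from -4*x_1*x_2 + x_2**2*x_3 + 27/4*x_2*x_3**2 - 18*x_2*x_3 + 8*x_2 + 3/4*x_3**2 - 2*x_3 → x_2**2*x_3 + 27/4*x_2*x_3**2 - 18*x_2*x_3 + 8*x_2 + 3/4*x_3**2 + x_3 - 8
  leading term x_2**2*x_3: no divisor's leading term divides it; move x_2**2*x_3 to the remainder.
  leading term x_2*x_3**2: no divisor's leading term divides it; move 27/4*x_2*x_3**2 to the remainder.
  leading term x_2*x_3: no divisor's leading term divides it; move -18*x_2*x_3 to the remainder.
  leading term x_2: no divisor's leading term divides it; move 8*x_2 to the remainder.
  leading term x_3**2: no divisor's leading term divides it; move 3/4*x_3**2 to the remainder.
  leading term x_3: no divisor's leading term divides it; move x_3 to the remainder.
  leading term 1: no divisor's leading term divides it; move -8 to the remainder.
  remainder x_2**2*x_3 + 27/4*x_2*x_3**2 - 18*x_2*x_3 + 8*x_2 + 3/4*x_3**2 + x_3 - 8 ≠ 0; add g_4 = x_2**2*x_3 + 27/4*x_2*x_3**2 - 18*x_2*x_3 + 8*x_2 + 3/4*x_3**2 + x_3 - 8 to the basis.

The other S-polynomials (S(f_2,g_3), S(f_1,g_4), S(f_2,g_4), S(g_3,g_4)) all reduce to 0 modulo the current basis, so we have a Gröbner basis.
Inter-reduce: drop elements whose leading term is divisible by another's, tail-reduce, and make monic.
Reduced Gröbner basis: {x_1*x_2 + 3/4*x_3 - 2, x_1*x_3 + 4*x_1 - x_2*x_3 - 27/4*x_3**2 + 18*x_3 - 8, x_2**2*x_3 + 27/4*x_2*x_3**2 - 18*x_2*x_3 + 8*x_2 + 3/4*x_3**2 + x_3 - 8}.

Buchberger on the second generating set:
h_1 = 18*x_1*x_2*x_3 - 8*x_1*x_2 + 2*x_1*x_3 + 8*x_1 - 2*x_2*x_3 - 6*x_3, LT = x_1*x_2*x_3.
h_2 = -40*x_1*x_2 - 30*x_3 + 80, LT = x_1*x_2.

S(h_1,h_2): lcm = x_1*x_2*x_3. S = -4/9*x_1*x_2 + 1/9*x_1*x_3 + 4/9*x_1 - 1/9*x_2*x_3 - 3/4*x_3**2 + 5/3*x_3.
  leading term x_1*x_2: subtract (1/90)·h_2 from -4/9*x_1*x_2 + 1/9*x_1*x_3 + 4/9*x_1 - 1/9*x_2*x_3 - 3/4*x_3**2 + 5/3*x_3 → 1/9*x_1*x_3 + 4/9*x_1 - 1/9*x_2*x_3 - 3/4*x_3**2 + 2*x_3 - 8/9
  leading term x_1*x_3: no divisor's leading term divides it; move 1/9*x_1*x_3 to the remainder.
  leading term x_1: no divisor's leading term divides it; move 4/9*x_1 to the remainder.
  leading term x_2*x_3: no divisor's leading term divides it; move -1/9*x_2*x_3 to the remainder.
  leading term x_3**2: no divisor's leading term divides it; move -3/4*x_3**2 to the remainder.
  leading term x_3: no divisor's leading term divides it; move 2*x_3 to the remainder.
  leading term 1: no divisor's leading term divides it; move -8/9 to the remainder.
  remainder 1/9*x_1*x_3 + 4/9*x_1 - 1/9*x_2*x_3 - 3/4*x_3**2 + 2*x_3 - 8/9 ≠ 0; add k_3 = 1/9*x_1*x_3 + 4/9*x_1 - 1/9*x_2*x_3 - 3/4*x_3**2 + 2*x_3 - 8/9 to the basis.

S(h_1,k_3): lcm = x_1*x_2*x_3. S = -40/9*x_1*x_2 + 1/9*x_1*x_3 + 4/9*x_1 + x_2**2*x_3 + 27/4*x_2*x_3**2 - 163/9*x_2*x_3 + 8*x_2 - 1/3*x_3.
  leading term x_1*x_2: subtract (1/9)·h_2 from -40/9*x_1*x_2 + 1/9*x_1*x_3 + 4/9*x_1 + x_2**2*x_3 + 27/4*x_2*x_3**2 - 163/9*x_2*x_3 + 8*x_2 - 1/3*x_3 → 1/9*x_1*x_3 + 4/9*x_1 + x_2**2*x_3 + 27/4*x_2*x_3**2 - 163/9*x_2*x_3 + 8*x_2 + 3*x_3 - 80/9
  leading term x_1*x_3: subtract (1)·k_3 from 1/9*x_1*x_3 + 4/9*x_1 + x_2**2*x_3 + 27/4*x_2*x_3**2 - 163/9*x_2*x_3 + 8*x_2 + 3*x_3 - 80/9 → x_2**2*x_3 + 27/4*x_2*x_3**2 - 18*x_2*x_3 + 8*x_2 + 3/4*x_3**2 + x_3 - 8
  leading term x_2**2*x_3: no divisor's leading term divides it; move x_2**2*x_3 to the remainder.
  leading term x_2*x_3**2: no divisor's leading term divides it; move 27/4*x_2*x_3**2 to the remainder.
  leading term x_2*x_3: no divisor's leading term divides it; move -18*x_2*x_3 to the remainder.
  leading term x_2: no divisor's leading term divides it; move 8*x_2 to the remainder.
  leading term x_3**2: no divisor's leading term divides it; move 3/4*x_3**2 to the remainder.
  leading term x_3: no divisor's leading term divides it; move x_3 to the remainder.
  leading term 1: no divisor's leading term divides it; move -8 to the remainder.
  remainder x_2**2*x_3 + 27/4*x_2*x_3**2 - 18*x_2*x_3 + 8*x_2 + 3/4*x_3**2 + x_3 - 8 ≠ 0; add k_4 = x_2**2*x_3 + 27/4*x_2*x_3**2 - 18*x_2*x_3 + 8*x_2 + 3/4*x_3**2 + x_3 - 8 to the basis.

The other S-polynomials (S(h_2,k_3), S(h_1,k_4), S(h_2,k_4), S(k_3,k_4)) all reduce to 0 modulo the current basis, so we have a Gröbner basis.
Inter-reduce: drop elements whose leading term is divisible by another's, tail-reduce, and make monic.
Reduced Gröbner basis: {x_1*x_2 + 3/4*x_3 - 2, x_1*x_3 + 4*x_1 - x_2*x_3 - 27/4*x_3**2 + 18*x_3 - 8, x_2**2*x_3 + 27/4*x_2*x_3**2 - 18*x_2*x_3 + 8*x_2 + 3/4*x_3**2 + x_3 - 8}.

These coincide, so the ideals are equal.

Yes, the ideals are equal.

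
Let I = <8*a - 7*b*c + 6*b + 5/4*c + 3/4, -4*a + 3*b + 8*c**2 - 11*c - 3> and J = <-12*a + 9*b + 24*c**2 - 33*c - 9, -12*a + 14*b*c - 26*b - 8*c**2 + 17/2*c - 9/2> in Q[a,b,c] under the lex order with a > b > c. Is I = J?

No, the ideals differ.

Since reduced Gröbner bases are canonical representatives of ideals under a given ordering, it suffices to compute and compare them.
Buchberger on the first generating set:
f_1 = 8*a - 7*b*c + 6*b + 5/4*c + 3/4, LT = a.
f_2 = -4*a + 3*b + 8*c**2 - 11*c - 3, LT = a.

S(f_1,f_2): lcm = a. S = -7/8*b*c + 3/2*b + 2*c**2 - 83/32*c - 21/32.
  leading term b*c: no divisor's leading term divides it; move -7/8*b*c to the remainder.
  leading term b: no divisor's leading term divides it; move 3/2*b to the remainder.
  leading term c**2: no divisor's leading term divides it; move 2*c**2 to the remainder.
  leading term c: no divisor's leading term divides it; move -83/32*c to the remainder.
  leading term 1: no divisor's leading term divides it; move -21/32 to the remainder.
  remainder -7/8*b*c + 3/2*b + 2*c**2 - 83/32*c - 21/32 ≠ 0; add g_3 = -7/8*b*c + 3/2*b + 2*c**2 - 83/32*c - 21/32 to the basis.

The other S-polynomials (S(f_1,g_3), S(f_2,g_3)) all reduce to 0 modulo the current basis, so we have a Gröbner basis.
Inter-reduce: drop elements whose leading term is divisible by another's, tail-reduce, and make monic.
Reduced Gröbner basis: {a - 3/4*b - 2*c**2 + 11/4*c + 3/4, b*c - 12/7*b - 16/7*c**2 + 83/28*c + 3/4}.

Buchberger on the second generating set:
h_1 = -12*a + 9*b + 24*c**2 - 33*c - 9, LT = a.
h_2 = -12*a + 14*b*c - 26*b - 8*c**2 + 17/2*c - 9/2, LT = a.

S(h_1,h_2): lcm = a. S = 7/6*b*c - 35/12*b - 8/3*c**2 + 83/24*c + 3/8.
  leading term b*c: no divisor's leading term divides it; move 7/6*b*c to the remainder.
  leading term b: no divisor's leading term divides it; move -35/12*b to the remainder.
  leading term c**2: no divisor's leading term divides it; move -8/3*c**2 to the remainder.
  leading term c: no divisor's leading term divides it; move 83/24*c to the remainder.
  leading term 1: no divisor's leading term divides it; move 3/8 to the remainder.
  remainder 7/6*b*c - 35/12*b - 8/3*c**2 + 83/24*c + 3/8 ≠ 0; add k_3 = 7/6*b*c - 35/12*b - 8/3*c**2 + 83/24*c + 3/8 to the basis.

The other S-polynomials (S(h_1,k_3), S(h_2,k_3)) all reduce to 0 modulo the current basis, so we have a Gröbner basis.
Inter-reduce: drop elements whose leading term is divisible by another's, tail-reduce, and make monic.
Reduced Gröbner basis: {a - 3/4*b - 2*c**2 + 11/4*c + 3/4, b*c - 5/2*b - 16/7*c**2 + 83/28*c + 9/28}.

These differ, so the ideals are not equal.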